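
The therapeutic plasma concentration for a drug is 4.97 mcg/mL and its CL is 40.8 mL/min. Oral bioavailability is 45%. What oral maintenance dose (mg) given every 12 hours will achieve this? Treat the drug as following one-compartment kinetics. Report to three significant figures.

324 mg

Convert clearance: 40.8 mL/min × 60 min/h ÷ 1000 mL/L = 2.448 L/h
D = CL × Css × τ / F = 2.448 × 4.97 × 12 / 0.45 = 324.4 mg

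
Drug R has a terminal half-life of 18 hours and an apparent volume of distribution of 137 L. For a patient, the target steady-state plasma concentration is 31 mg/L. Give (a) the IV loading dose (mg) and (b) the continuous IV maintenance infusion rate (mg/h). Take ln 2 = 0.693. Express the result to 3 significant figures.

(a) 4250 mg; (b) 164 mg/h

LD = Vd × C = 137.0 × 31 = 4247 mg
CL = 0.693 × Vd / t½ = 0.693 × 137.0 / 18 = 5.275 L/h
Infusion rate = CL × Css = 5.275 × 31 = 163.5 mg/h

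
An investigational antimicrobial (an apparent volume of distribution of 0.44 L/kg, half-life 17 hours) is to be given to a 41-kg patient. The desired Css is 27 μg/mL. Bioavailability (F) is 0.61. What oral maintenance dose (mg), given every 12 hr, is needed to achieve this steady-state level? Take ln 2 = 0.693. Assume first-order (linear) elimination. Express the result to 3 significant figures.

391 mg

Vd = 0.44 L/kg × 41 kg = 18.04 L
CL = 0.693 × Vd / t½ = 0.693 × 18.04 / 17 = 0.7354 L/h
D = CL × Css × τ / F = 0.7354 × 27 × 12 / 0.61 = 390.6 mg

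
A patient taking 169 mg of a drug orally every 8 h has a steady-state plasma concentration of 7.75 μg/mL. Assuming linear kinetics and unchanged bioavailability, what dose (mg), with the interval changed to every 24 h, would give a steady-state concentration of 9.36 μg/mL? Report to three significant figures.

612 mg

For first-order elimination, Css ∝ F·D/(CL·τ); F and CL are unchanged, so Css ∝ D/τ.
D₂ = D₁ × (Css,target / Css,current) × (τ₂/τ₁) = 169 × (9.36/7.75) × (24/8) = 612.3 mg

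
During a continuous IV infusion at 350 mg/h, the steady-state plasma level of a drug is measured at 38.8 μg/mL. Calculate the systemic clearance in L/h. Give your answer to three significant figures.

9.02 L/h

At steady state, infusion rate = CL × Css, so CL = rate / Css.
CL = 350 / 38.8 = 9.021 L/h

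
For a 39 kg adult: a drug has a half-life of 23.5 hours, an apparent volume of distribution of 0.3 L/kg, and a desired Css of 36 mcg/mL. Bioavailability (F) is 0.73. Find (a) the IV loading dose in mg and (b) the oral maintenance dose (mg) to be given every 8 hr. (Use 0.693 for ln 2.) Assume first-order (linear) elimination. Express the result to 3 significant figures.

(a) 421 mg; (b) 136 mg

Vd = 0.3 L/kg × 39 kg = 11.70 L
LD = Vd × C = 11.70 × 36 = 421.2 mg
CL = 0.693 × Vd / t½ = 0.693 × 11.70 / 23.5 = 0.3450 L/h
D = CL × Css × τ / F = 0.3450 × 36 × 8 / 0.73 = 136.1 mg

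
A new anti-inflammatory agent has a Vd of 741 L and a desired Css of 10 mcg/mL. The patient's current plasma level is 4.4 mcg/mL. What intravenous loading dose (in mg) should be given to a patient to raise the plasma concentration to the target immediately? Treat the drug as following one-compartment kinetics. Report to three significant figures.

The loading dose fills Vd to the target concentration.
Concentration deficit ΔC = 10 − 4.4 = 5.600 mg/L
LD = Vd × ΔC = 741.0 × 5.600 = 4150 mg

4150 mg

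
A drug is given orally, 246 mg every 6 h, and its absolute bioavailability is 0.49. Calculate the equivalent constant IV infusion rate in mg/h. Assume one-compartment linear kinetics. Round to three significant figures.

20.1 mg/h

Equivalent systemic input: infusion rate = F·D/τ.
Rate = 0.49 × 246 / 6 = 20.09 mg/h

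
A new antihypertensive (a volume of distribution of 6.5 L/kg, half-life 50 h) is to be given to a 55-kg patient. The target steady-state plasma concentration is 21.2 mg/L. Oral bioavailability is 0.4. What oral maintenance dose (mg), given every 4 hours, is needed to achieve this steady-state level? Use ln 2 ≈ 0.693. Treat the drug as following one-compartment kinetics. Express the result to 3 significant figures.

1050 mg

Total Vd = 6.5 × 55 = 357.5 L
CL = ln 2 · Vd / t½ = 0.693 × 357.5 / 50 = 4.955 L/h
D = CL × Css × τ / F = 4.955 × 21.2 × 4 / 0.4 = 1050 mg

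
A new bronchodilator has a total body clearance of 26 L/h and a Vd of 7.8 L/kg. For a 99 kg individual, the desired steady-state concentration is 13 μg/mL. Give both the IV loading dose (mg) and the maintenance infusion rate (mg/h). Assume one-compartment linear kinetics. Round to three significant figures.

Vd = 7.8 L/kg × 99 kg = 772.2 L
LD = Vd · C_target = 772.2 × 13 = 10040 mg
Infusion rate = 26.00 L/h × 13 mg/L = 338.0 mg/h

(a) 10000 mg; (b) 338 mg/h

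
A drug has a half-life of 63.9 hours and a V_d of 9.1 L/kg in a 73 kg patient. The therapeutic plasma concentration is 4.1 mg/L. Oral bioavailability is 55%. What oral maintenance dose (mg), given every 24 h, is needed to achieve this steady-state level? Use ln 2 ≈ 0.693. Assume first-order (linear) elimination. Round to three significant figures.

Total Vd = 9.1 × 73 = 664.3 L
CL = 0.693 × Vd / t½ = 0.693 × 664.3 / 63.9 = 7.204 L/h
D = CL × Css × τ / F = 7.204 × 4.1 × 24 / 0.55 = 1289 mg

1290 mg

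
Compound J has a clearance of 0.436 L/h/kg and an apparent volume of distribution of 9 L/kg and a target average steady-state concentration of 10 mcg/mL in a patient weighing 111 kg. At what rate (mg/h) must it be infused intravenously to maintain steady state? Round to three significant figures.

CL = 0.436 L/h/kg × 111 kg = 48.40 L/h
R₀ = 48.40 × 10 = 484.0 mg/h

484 mg/h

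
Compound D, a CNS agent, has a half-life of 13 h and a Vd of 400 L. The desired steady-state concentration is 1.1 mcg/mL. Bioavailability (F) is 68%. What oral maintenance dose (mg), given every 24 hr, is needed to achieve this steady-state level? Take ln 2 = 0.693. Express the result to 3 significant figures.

k = 0.693/13 = 0.05331 h⁻¹, so CL = k·Vd = 0.05331 × 400.0 = 21.32 L/h
D = CL × Css × τ / F = 21.32 × 1.1 × 24 / 0.68 = 827.7 mg

828 mg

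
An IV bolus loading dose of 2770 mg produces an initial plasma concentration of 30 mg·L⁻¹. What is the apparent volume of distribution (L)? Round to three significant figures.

Immediately after an IV bolus, C₀ = Dose / Vd, so Vd = Dose / C₀.
Vd = 2770 / 30 = 92.33 L

92.3 L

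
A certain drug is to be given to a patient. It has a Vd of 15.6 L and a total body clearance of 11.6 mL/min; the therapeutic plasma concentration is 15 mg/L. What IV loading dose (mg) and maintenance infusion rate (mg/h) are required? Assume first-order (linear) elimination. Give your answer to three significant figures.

Loading dose = Vd × C = 15.60 × 15 = 234.0 mg
CL = 11.6 mL/min × 60/1000 = 0.6960 L/h
Maintenance infusion rate = CL × Css = 0.6960 × 15 = 10.44 mg/h

(a) 234 mg; (b) 10.4 mg/h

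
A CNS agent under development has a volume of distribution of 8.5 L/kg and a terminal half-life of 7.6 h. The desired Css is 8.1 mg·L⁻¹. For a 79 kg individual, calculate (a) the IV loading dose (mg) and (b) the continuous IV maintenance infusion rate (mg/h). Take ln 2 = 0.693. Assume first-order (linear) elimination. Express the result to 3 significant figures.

(a) 5440 mg; (b) 496 mg/h

Vd(total) = 79 kg × 8.5 L/kg = 671.5 L
LD = Vd × C = 671.5 × 8.1 = 5439 mg
CL = 0.693 × Vd / t½ = 0.693 × 671.5 / 7.6 = 61.23 L/h
Infusion rate = CL × Css = 61.23 × 8.1 = 496.0 mg/h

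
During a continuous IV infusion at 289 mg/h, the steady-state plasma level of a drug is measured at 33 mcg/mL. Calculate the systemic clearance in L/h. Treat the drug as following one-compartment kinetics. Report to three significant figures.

8.76 L/h

At steady state, infusion rate = CL × Css, so CL = rate / Css.
CL = 289 / 33 = 8.758 L/h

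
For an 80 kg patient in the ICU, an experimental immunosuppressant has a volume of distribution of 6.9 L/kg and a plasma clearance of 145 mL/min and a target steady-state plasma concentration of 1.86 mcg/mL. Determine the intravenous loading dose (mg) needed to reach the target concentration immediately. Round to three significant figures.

1030 mg

Vd = 6.9 L/kg × 80 kg = 552.0 L
LD = Vd × C = 552.0 × 1.860 = 1027 mg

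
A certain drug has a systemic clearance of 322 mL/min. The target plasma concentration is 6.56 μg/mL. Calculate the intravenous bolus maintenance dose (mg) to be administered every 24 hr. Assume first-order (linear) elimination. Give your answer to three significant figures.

3040 mg

CL = 322 mL/min = 322 × 0.06 = 19.32 L/h
D = CL × Css × τ = 19.32 × 6.56 × 24 = 3042 mg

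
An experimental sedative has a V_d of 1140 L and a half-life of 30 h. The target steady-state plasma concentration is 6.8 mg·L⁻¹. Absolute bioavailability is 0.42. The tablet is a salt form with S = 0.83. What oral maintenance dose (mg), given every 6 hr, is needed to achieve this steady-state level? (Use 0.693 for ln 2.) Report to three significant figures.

3080 mg

k = 0.693/30 = 0.02310 h⁻¹, so CL = k·Vd = 0.02310 × 1140 = 26.33 L/h
D = CL × Css × τ / F / S = 26.33 × 6.8 × 6 / 0.42 / 0.83 = 3082 mg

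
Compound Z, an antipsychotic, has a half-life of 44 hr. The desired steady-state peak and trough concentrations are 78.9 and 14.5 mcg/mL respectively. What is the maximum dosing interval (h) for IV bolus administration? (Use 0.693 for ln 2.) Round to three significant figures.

108 h

k = 0.693 / t½ = 0.693 / 44 = 0.01575 h⁻¹
Between IV bolus doses, concentration decays as C = C₀·e^(−kτ), so C_peak/C_trough = e^(kτ).
τ_max = ln(C_peak/C_trough) / k = ln(78.9/14.5) / 0.01575 = 1.694 / 0.01575 = 107.6 h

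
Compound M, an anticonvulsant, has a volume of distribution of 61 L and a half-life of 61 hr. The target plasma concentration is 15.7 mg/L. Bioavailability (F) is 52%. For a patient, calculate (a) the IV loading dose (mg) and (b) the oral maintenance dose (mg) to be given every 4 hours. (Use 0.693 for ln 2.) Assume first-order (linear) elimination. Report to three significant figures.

LD = Vd × C = 61.00 × 15.7 = 957.7 mg
CL = 0.693 × Vd / t½ = 0.693 × 61.00 / 61 = 0.6930 L/h
D = CL × Css × τ / F = 0.6930 × 15.7 × 4 / 0.52 = 83.69 mg

(a) 958 mg; (b) 83.7 mg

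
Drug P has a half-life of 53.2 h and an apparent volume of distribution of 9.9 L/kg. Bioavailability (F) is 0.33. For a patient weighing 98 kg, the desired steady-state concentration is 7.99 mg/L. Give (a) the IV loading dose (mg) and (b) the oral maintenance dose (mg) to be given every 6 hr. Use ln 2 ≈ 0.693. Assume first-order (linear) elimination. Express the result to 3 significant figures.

Vd = 9.9 L/kg × 98 kg = 970.2 L
LD = Vd × C = 970.2 × 7.99 = 7752 mg
CL = 0.693 × Vd / t½ = 0.693 × 970.2 / 53.2 = 12.64 L/h
D = CL × Css × τ / F = 12.64 × 7.99 × 6 / 0.33 = 1836 mg

(a) 7750 mg; (b) 1840 mg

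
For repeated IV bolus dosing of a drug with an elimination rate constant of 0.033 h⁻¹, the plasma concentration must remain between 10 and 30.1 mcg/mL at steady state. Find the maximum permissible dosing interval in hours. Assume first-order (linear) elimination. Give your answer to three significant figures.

Between IV bolus doses, concentration decays as C = C₀·e^(−kτ), so C_peak/C_trough = e^(kτ).
τ_max = ln(C_peak/C_trough) / k = ln(30.1/10) / 0.03300 = 1.102 / 0.03300 = 33.39 h

33.4 h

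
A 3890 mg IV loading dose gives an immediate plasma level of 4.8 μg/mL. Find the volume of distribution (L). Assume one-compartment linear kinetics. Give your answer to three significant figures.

810 L

Immediately after an IV bolus, C₀ = Dose / Vd, so Vd = Dose / C₀.
Vd = 3890 / 4.8 = 810.4 L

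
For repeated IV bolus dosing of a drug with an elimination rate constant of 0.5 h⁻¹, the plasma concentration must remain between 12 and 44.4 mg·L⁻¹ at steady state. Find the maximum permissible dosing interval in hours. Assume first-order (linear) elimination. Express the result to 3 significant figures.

Between IV bolus doses, concentration decays as C = C₀·e^(−kτ), so C_peak/C_trough = e^(kτ).
τ_max = ln(C_peak/C_trough) / k = ln(44.4/12) / 0.5000 = 1.308 / 0.5000 = 2.616 h

2.62 h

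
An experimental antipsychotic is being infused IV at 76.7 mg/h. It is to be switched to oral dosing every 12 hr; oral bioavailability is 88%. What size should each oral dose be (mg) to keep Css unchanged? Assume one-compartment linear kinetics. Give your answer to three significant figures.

To maintain the same Css, the systemic dosing rate must be unchanged: F·D/τ = infusion rate.
D = rate × τ / F = 76.7 × 12 / 0.88 = 1046 mg

1050 mg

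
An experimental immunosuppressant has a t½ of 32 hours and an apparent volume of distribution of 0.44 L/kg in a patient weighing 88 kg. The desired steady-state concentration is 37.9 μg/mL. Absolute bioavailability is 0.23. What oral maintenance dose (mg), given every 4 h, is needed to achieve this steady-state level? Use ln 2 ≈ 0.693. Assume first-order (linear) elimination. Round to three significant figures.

Vd = 0.44 L/kg × 88 kg = 38.72 L
CL = ln 2 · Vd / t½ = 0.693 × 38.72 / 32 = 0.8385 L/h
D = CL × Css × τ / F = 0.8385 × 37.9 × 4 / 0.23 = 552.7 mg

553 mg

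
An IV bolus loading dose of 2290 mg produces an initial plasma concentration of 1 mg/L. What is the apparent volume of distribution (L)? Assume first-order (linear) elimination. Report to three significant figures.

2290 L

Immediately after an IV bolus, C₀ = Dose / Vd, so Vd = Dose / C₀.
Vd = 2290 / 1 = 2290 L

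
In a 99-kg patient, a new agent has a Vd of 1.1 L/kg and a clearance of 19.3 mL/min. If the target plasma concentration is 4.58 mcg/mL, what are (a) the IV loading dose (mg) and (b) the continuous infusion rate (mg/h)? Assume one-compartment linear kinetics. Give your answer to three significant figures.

Vd = 1.1 L/kg × 99 kg = 108.9 L
Loading dose = Vd × C = 108.9 × 4.58 = 498.8 mg
Convert clearance: 19.3 mL/min × 60 min/h ÷ 1000 mL/L = 1.158 L/h
Maintenance: replace elimination → rate = CL × Css = 1.158 × 4.58 = 5.304 mg/h

(a) 499 mg; (b) 5.30 mg/h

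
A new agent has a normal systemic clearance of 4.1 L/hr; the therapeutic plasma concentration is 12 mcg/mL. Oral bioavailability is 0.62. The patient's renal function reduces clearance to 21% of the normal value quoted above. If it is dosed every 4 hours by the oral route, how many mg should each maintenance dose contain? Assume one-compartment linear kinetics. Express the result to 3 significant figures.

Patient clearance = 0.21 × 4.100 = 0.8610 L/h
D = CL × Css × τ / F = 0.8610 × 12 × 4 / 0.62 = 66.66 mg

66.7 mg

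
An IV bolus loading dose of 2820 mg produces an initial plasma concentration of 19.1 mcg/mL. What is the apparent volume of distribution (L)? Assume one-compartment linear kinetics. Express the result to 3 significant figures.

Immediately after an IV bolus, C₀ = Dose / Vd, so Vd = Dose / C₀.
Vd = 2820 / 19.1 = 147.6 L

148 L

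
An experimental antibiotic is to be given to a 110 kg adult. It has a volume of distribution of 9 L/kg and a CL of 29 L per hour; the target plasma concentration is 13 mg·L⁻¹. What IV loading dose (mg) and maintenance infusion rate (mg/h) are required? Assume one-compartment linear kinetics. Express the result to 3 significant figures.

Vd(total) = 110 kg × 9 L/kg = 990.0 L
LD = Vd · C_target = 990.0 × 13 = 12870 mg
Infusion rate = 29.00 L/h × 13 mg/L = 377.0 mg/h

(a) 12900 mg; (b) 377 mg/h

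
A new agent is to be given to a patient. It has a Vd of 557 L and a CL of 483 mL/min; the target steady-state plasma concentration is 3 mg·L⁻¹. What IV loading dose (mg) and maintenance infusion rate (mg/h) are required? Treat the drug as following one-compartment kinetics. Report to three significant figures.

Loading dose = Vd × C = 557.0 × 3 = 1671 mg
CL = 483 mL/min × 60/1000 = 28.98 L/h
Maintenance infusion rate = CL × Css = 28.98 × 3 = 86.94 mg/h

(a) 1670 mg; (b) 86.9 mg/h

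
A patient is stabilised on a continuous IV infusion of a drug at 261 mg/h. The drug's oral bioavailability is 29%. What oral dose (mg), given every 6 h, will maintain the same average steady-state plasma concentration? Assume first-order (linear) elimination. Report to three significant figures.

To maintain the same Css, the systemic dosing rate must be unchanged: F·D/τ = infusion rate.
D = rate × τ / F = 261 × 6 / 0.29 = 5400 mg

5400 mg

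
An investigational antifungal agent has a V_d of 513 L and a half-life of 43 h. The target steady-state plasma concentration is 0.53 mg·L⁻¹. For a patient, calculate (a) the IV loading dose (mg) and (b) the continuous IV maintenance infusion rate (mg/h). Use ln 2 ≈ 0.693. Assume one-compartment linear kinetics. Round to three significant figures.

(a) 272 mg; (b) 4.38 mg/h

LD = Vd × C = 513.0 × 0.53 = 271.9 mg
CL = 0.693 × Vd / t½ = 0.693 × 513.0 / 43 = 8.268 L/h
Infusion rate = CL × Css = 8.268 × 0.53 = 4.382 mg/h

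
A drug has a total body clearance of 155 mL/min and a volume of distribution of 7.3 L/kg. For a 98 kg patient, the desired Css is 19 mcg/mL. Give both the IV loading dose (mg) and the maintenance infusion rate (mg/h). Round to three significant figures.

(a) 13600 mg; (b) 177 mg/h

Total Vd = 7.3 × 98 = 715.4 L
Loading: fill Vd to C_target → 715.4 L × 19 mg/L = 13590 mg
CL = 155 mL/min = 155 × 0.06 = 9.300 L/h
Infusion rate = 9.300 L/h × 19 mg/L = 176.7 mg/h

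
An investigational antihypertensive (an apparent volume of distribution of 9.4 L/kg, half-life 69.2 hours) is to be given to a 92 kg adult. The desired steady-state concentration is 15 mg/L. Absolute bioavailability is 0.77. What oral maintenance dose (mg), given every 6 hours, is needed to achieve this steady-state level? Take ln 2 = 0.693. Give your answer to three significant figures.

1010 mg

Vd = 9.4 L/kg × 92 kg = 864.8 L
CL = ln 2 · Vd / t½ = 0.693 × 864.8 / 69.2 = 8.660 L/h
D = CL × Css × τ / F = 8.660 × 15 × 6 / 0.77 = 1012 mg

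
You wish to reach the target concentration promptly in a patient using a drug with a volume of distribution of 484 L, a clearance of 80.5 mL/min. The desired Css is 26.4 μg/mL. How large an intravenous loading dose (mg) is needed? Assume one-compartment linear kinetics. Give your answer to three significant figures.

Loading dose depends on Vd (not clearance): it fills the distribution volume.
LD = Vd × C = 484.0 × 26.40 = 12780 mg

12800 mg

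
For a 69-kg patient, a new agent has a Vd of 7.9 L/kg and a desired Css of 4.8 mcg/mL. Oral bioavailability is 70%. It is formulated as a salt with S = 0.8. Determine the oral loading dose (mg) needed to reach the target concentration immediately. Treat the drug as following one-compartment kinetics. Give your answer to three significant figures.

4670 mg

Vd = 7.9 L/kg × 69 kg = 545.1 L
LD = Vd × C / F / S = 545.1 × 4.800 / 0.7 / 0.8 = 4672 mg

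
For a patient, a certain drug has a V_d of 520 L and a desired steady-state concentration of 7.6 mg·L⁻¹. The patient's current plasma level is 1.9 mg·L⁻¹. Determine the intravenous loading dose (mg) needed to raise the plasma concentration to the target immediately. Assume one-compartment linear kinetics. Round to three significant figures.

2960 mg

Concentration deficit ΔC = 7.6 − 1.9 = 5.700 mg/L
LD = Vd × ΔC = 520.0 × 5.700 = 2964 mg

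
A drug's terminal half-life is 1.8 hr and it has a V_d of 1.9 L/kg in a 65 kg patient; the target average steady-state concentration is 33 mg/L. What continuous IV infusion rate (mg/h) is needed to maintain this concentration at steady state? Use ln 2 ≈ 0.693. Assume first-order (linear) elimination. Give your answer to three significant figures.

1570 mg/h

Total Vd = 1.9 × 65 = 123.5 L
CL = ln 2 · Vd / t½ = 0.693 × 123.5 / 1.8 = 47.55 L/h
Infusion rate = CL × Css = 47.55 × 33 = 1569 mg/h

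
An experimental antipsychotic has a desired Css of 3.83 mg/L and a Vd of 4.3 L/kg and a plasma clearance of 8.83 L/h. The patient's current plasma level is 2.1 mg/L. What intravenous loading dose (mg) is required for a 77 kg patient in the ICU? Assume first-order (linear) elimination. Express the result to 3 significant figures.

Vd(total) = 77 kg × 4.3 L/kg = 331.1 L
Concentration deficit ΔC = 3.83 − 2.1 = 1.730 mg/L
LD = Vd × ΔC = 331.1 × 1.730 = 572.8 mg

573 mg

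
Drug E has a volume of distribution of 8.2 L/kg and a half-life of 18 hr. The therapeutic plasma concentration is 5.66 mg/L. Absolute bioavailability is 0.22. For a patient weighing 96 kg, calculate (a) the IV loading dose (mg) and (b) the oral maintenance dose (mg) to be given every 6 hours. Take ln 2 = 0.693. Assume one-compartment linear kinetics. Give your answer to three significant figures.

Vd(total) = 96 kg × 8.2 L/kg = 787.2 L
LD = Vd × C = 787.2 × 5.66 = 4456 mg
CL = 0.693 × Vd / t½ = 0.693 × 787.2 / 18 = 30.31 L/h
D = CL × Css × τ / F = 30.31 × 5.66 × 6 / 0.22 = 4679 mg

(a) 4460 mg; (b) 4680 mg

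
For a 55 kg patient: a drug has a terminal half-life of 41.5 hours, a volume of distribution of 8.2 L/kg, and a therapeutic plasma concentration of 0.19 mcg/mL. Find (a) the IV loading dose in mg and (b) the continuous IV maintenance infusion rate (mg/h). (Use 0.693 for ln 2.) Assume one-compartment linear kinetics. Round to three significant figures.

(a) 85.7 mg; (b) 1.43 mg/h

Total Vd = 8.2 × 55 = 451.0 L
LD = Vd × C = 451.0 × 0.19 = 85.69 mg
CL = 0.693 × Vd / t½ = 0.693 × 451.0 / 41.5 = 7.531 L/h
Infusion rate = CL × Css = 7.531 × 0.19 = 1.431 mg/h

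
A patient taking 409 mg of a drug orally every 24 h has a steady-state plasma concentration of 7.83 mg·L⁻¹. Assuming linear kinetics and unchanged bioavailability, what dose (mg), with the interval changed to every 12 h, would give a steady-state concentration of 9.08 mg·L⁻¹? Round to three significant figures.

237 mg

For first-order elimination, Css ∝ F·D/(CL·τ); F and CL are unchanged, so Css ∝ D/τ.
D₂ = D₁ × (Css,target / Css,current) × (τ₂/τ₁) = 409 × (9.08/7.83) × (12/24) = 237.1 mg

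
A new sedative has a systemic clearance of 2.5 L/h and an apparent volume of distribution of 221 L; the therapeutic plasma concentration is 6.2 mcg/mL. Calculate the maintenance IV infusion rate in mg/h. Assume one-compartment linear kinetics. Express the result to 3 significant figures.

15.5 mg/h

At steady state, infusion rate equals elimination rate: rate in = CL × Css.
Infusion rate = CL · Css = 2.500 L/h × 6.2 mg/L = 15.50 mg/h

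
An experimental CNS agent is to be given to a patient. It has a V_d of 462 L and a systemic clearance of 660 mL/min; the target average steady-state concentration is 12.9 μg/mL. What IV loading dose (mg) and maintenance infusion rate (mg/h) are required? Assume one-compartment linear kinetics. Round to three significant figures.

Loading: fill Vd to C_target → 462.0 L × 12.9 mg/L = 5960 mg
CL = 660 mL/min = 660 × 0.06 = 39.60 L/h
Infusion rate = 39.60 L/h × 12.9 mg/L = 510.8 mg/h

(a) 5960 mg; (b) 511 mg/h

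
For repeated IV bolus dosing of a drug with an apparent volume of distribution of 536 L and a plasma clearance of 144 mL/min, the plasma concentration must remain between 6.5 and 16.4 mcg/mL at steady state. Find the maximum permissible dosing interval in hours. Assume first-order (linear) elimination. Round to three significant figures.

CL = 144 mL/min × 60/1000 = 8.640 L/h
k = CL / Vd = 8.640 / 536.0 = 0.01612 h⁻¹
Between IV bolus doses, concentration decays as C = C₀·e^(−kτ), so C_peak/C_trough = e^(kτ).
τ_max = ln(C_peak/C_trough) / k = ln(16.4/6.5) / 0.01612 = 0.9255 / 0.01612 = 57.41 h

57.4 h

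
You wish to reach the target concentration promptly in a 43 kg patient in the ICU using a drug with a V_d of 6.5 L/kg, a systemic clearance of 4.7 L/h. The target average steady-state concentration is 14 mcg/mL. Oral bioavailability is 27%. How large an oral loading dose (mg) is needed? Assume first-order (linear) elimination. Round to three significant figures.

14500 mg

Total Vd = 6.5 × 43 = 279.5 L
LD = Vd × C / F = 279.5 × 14.00 / 0.27 = 14490 mg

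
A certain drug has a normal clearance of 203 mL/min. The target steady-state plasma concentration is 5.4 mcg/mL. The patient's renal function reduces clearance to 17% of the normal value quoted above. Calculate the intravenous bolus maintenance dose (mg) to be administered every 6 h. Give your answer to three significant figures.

Convert clearance: 203 mL/min × 60 min/h ÷ 1000 mL/L = 12.18 L/h
Patient clearance = 0.17 × 12.18 = 2.071 L/h
D = CL × Css × τ = 2.071 × 5.4 × 6 = 67.10 mg

67.1 mg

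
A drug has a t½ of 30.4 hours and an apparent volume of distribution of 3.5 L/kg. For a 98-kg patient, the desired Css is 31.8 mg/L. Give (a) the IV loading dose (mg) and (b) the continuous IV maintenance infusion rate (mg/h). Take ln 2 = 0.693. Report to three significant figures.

Vd = 3.5 L/kg × 98 kg = 343.0 L
LD = Vd × C = 343.0 × 31.8 = 10910 mg
CL = 0.693 × Vd / t½ = 0.693 × 343.0 / 30.4 = 7.819 L/h
Infusion rate = CL × Css = 7.819 × 31.8 = 248.6 mg/h

(a) 10900 mg; (b) 249 mg/h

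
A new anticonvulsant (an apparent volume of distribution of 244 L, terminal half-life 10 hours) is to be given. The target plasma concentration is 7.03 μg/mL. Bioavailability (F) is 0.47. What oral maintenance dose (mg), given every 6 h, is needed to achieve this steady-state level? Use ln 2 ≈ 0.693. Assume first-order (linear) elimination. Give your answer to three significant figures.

CL = 0.693 × Vd / t½ = 0.693 × 244.0 / 10 = 16.91 L/h
D = CL × Css × τ / F = 16.91 × 7.03 × 6 / 0.47 = 1518 mg

1520 mg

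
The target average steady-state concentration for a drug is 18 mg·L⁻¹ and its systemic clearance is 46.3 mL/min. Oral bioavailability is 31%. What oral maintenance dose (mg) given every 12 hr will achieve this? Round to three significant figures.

CL = 46.3 mL/min = 46.3 × 0.06 = 2.778 L/h
At steady state, dose per interval replaces the amount cleared in that interval: F·D/τ = CL·Css.
D = CL × Css × τ / F = 2.778 × 18 × 12 / 0.31 = 1936 mg

1940 mg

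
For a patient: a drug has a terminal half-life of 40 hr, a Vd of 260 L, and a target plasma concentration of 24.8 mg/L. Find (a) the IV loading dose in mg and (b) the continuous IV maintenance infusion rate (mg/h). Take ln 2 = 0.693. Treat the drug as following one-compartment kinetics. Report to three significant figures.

(a) 6450 mg; (b) 112 mg/h

LD = Vd × C = 260.0 × 24.8 = 6448 mg
CL = 0.693 × Vd / t½ = 0.693 × 260.0 / 40 = 4.505 L/h
Infusion rate = CL × Css = 4.505 × 24.8 = 111.7 mg/h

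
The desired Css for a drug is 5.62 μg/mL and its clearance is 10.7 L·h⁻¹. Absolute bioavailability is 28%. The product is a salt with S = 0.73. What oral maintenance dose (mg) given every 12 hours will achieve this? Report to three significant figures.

3530 mg

D = CL × Css × τ / F / S = 10.70 × 5.62 × 12 / 0.28 / 0.73 = 3530 mg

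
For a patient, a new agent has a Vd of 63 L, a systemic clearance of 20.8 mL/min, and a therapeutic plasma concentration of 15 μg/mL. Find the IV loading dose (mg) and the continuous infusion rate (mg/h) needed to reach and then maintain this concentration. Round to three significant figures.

Loading: fill Vd to C_target → 63.00 L × 15 mg/L = 945.0 mg
Convert clearance: 20.8 mL/min × 60 min/h ÷ 1000 mL/L = 1.248 L/h
Maintenance infusion rate = CL × Css = 1.248 × 15 = 18.72 mg/h

(a) 945 mg; (b) 18.7 mg/h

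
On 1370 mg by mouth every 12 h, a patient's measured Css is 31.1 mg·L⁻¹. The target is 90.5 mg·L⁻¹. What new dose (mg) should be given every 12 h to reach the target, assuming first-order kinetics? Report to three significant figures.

For first-order elimination, Css ∝ F·D/(CL·τ); F and CL are unchanged, so Css ∝ D/τ.
D₂ = D₁ × (Css,target / Css,current) = 1370 × 90.5/31.1 = 3987 mg

3990 mg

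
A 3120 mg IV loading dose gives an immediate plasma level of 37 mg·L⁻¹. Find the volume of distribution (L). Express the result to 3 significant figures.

Immediately after an IV bolus, C₀ = Dose / Vd, so Vd = Dose / C₀.
Vd = 3120 / 37 = 84.32 L

84.3 L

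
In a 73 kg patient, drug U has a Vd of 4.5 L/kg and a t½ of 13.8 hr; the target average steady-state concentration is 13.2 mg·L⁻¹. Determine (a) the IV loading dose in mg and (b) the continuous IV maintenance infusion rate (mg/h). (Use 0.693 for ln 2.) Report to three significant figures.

Vd(total) = 73 kg × 4.5 L/kg = 328.5 L
LD = Vd × C = 328.5 × 13.2 = 4336 mg
CL = 0.693 × Vd / t½ = 0.693 × 328.5 / 13.8 = 16.50 L/h
Infusion rate = CL × Css = 16.50 × 13.2 = 217.8 mg/h

(a) 4340 mg; (b) 218 mg/h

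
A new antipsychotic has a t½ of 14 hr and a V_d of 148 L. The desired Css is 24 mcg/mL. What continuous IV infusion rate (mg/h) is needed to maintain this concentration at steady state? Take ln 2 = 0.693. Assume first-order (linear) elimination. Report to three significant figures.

176 mg/h

k = 0.693/14 = 0.04950 h⁻¹, so CL = k·Vd = 0.04950 × 148.0 = 7.326 L/h
Infusion rate = CL × Css = 7.326 × 24 = 175.8 mg/h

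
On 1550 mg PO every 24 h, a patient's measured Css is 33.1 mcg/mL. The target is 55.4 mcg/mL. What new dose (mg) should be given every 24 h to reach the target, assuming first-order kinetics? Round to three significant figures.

With linear kinetics, Css is proportional to dose rate (D/τ) at fixed clearance.
D₂ = D₁ × (Css,target / Css,current) = 1550 × 55.4/33.1 = 2594 mg

2590 mg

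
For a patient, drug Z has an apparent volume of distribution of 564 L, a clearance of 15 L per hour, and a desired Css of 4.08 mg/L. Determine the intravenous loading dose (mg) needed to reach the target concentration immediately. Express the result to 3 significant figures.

LD = Vd × C = 564.0 × 4.080 = 2301 mg

2300 mg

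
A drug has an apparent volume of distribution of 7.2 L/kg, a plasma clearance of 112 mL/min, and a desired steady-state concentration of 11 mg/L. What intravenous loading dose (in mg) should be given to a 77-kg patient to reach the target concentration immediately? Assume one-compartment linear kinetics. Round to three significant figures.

6100 mg

Vd(total) = 77 kg × 7.2 L/kg = 554.4 L
LD is governed by Vd — clearance does not enter the loading-dose calculation.
LD = Vd × C = 554.4 × 11.00 = 6098 mg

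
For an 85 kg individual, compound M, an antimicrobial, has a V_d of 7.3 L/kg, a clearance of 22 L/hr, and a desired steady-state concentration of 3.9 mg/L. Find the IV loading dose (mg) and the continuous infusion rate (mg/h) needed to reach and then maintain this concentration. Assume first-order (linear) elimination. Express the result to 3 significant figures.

(a) 2420 mg; (b) 85.8 mg/h

Total Vd = 7.3 × 85 = 620.5 L
Loading: fill Vd to C_target → 620.5 L × 3.9 mg/L = 2420 mg
Maintenance infusion rate = CL × Css = 22.00 × 3.9 = 85.80 mg/h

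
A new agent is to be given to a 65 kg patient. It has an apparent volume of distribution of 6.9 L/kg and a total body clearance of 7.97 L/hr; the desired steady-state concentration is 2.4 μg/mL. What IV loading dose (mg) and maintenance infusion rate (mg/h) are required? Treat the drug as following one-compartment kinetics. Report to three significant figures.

Vd = 6.9 L/kg × 65 kg = 448.5 L
Loading: fill Vd to C_target → 448.5 L × 2.4 mg/L = 1076 mg
Maintenance infusion rate = CL × Css = 7.970 × 2.4 = 19.13 mg/h

(a) 1080 mg; (b) 19.1 mg/h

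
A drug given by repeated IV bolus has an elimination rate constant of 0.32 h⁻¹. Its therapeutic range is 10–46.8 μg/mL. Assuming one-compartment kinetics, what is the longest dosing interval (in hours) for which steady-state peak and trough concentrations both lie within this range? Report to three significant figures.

4.82 h

Between IV bolus doses, concentration decays as C = C₀·e^(−kτ), so C_peak/C_trough = e^(kτ).
τ_max = ln(C_peak/C_trough) / k = ln(46.8/10) / 0.3200 = 1.543 / 0.3200 = 4.822 h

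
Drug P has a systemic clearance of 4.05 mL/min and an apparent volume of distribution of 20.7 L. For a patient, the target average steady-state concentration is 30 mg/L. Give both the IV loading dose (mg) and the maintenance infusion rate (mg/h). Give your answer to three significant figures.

LD = Vd · C_target = 20.70 × 30 = 621.0 mg
Convert clearance: 4.05 mL/min × 60 min/h ÷ 1000 mL/L = 0.2430 L/h
Maintenance: replace elimination → rate = CL × Css = 0.2430 × 30 = 7.290 mg/h

(a) 621 mg; (b) 7.29 mg/h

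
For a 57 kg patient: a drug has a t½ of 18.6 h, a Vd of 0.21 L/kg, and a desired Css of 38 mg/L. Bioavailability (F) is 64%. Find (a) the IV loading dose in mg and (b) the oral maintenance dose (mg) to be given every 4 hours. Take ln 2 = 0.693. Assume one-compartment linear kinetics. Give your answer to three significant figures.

Vd = 0.21 L/kg × 57 kg = 11.97 L
LD = Vd × C = 11.97 × 38 = 454.9 mg
CL = 0.693 × Vd / t½ = 0.693 × 11.97 / 18.6 = 0.4460 L/h
D = CL × Css × τ / F = 0.4460 × 38 × 4 / 0.64 = 105.9 mg

(a) 455 mg; (b) 106 mg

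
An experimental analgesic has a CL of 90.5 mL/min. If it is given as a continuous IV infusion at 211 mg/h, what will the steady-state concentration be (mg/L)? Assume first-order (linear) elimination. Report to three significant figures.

CL = 90.5 mL/min × 60/1000 = 5.430 L/h
Css = rate / CL = 211 / 5.430 = 38.86 mg/L

38.9 mg/L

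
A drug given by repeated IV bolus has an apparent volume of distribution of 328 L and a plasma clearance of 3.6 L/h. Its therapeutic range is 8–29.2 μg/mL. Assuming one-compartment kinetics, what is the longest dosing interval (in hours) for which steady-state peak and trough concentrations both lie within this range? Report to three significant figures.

118 h

k = CL / Vd = 3.600 / 328.0 = 0.01098 h⁻¹
Between IV bolus doses, concentration decays as C = C₀·e^(−kτ), so C_peak/C_trough = e^(kτ).
τ_max = ln(C_peak/C_trough) / k = ln(29.2/8) / 0.01098 = 1.295 / 0.01098 = 117.9 h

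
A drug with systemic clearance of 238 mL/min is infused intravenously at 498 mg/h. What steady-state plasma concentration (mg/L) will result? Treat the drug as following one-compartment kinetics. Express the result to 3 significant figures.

34.9 mg/L

CL = 238 mL/min × 60/1000 = 14.28 L/h
Css = rate / CL = 498 / 14.28 = 34.87 mg/L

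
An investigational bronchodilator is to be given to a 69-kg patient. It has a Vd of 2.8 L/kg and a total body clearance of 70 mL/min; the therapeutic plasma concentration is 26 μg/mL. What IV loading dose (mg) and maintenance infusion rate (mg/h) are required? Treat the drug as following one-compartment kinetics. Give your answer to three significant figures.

Vd(total) = 69 kg × 2.8 L/kg = 193.2 L
Loading: fill Vd to C_target → 193.2 L × 26 mg/L = 5023 mg
Convert clearance: 70 mL/min × 60 min/h ÷ 1000 mL/L = 4.200 L/h
Maintenance: replace elimination → rate = CL × Css = 4.200 × 26 = 109.2 mg/h

(a) 5020 mg; (b) 109 mg/h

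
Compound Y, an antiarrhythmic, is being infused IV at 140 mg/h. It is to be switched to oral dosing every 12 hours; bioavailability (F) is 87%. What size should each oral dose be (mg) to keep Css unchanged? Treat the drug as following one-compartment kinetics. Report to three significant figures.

To maintain the same Css, the systemic dosing rate must be unchanged: F·D/τ = infusion rate.
D = rate × τ / F = 140 × 12 / 0.87 = 1931 mg

1930 mg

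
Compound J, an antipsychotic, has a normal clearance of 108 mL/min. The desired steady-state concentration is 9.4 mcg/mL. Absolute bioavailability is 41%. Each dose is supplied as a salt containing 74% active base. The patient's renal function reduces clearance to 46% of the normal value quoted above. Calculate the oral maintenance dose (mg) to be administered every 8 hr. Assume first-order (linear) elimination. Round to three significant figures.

739 mg

CL = 108 mL/min = 108 × 0.06 = 6.480 L/h
Patient clearance = 0.46 × 6.480 = 2.981 L/h
D = CL × Css × τ / F / S = 2.981 × 9.4 × 8 / 0.41 / 0.74 = 738.9 mg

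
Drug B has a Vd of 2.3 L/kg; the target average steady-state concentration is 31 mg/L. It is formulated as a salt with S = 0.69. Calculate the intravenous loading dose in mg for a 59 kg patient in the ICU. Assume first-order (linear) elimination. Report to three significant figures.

Total Vd = 2.3 × 59 = 135.7 L
LD = Vd × C / S = 135.7 × 31.00 / 0.69 = 6097 mg

6100 mg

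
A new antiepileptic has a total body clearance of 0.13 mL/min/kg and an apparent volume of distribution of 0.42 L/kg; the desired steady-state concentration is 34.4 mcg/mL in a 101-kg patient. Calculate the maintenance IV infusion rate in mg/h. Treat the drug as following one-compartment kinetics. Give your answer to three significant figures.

CL = 0.13 mL/min/kg × 101 kg = 13.13 mL/min = 13.13 × 60/1000 = 0.7878 L/h
Infusion rate = CL · Css = 0.7878 L/h × 34.4 mg/L = 27.10 mg/h

27.1 mg/h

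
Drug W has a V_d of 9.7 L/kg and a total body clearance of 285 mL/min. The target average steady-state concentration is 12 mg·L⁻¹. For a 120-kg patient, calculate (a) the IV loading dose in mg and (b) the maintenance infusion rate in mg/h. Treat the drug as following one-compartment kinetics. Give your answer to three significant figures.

(a) 14000 mg; (b) 205 mg/h

Total Vd = 9.7 × 120 = 1164 L
Loading: fill Vd to C_target → 1164 L × 12 mg/L = 13970 mg
Convert clearance: 285 mL/min × 60 min/h ÷ 1000 mL/L = 17.10 L/h
Maintenance: replace elimination → rate = CL × Css = 17.10 × 12 = 205.2 mg/h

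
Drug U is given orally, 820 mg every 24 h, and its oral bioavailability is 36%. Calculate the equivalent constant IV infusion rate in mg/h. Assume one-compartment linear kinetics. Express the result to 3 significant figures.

12.3 mg/h

Equivalent systemic input: infusion rate = F·D/τ.
Rate = 0.36 × 820 / 24 = 12.30 mg/h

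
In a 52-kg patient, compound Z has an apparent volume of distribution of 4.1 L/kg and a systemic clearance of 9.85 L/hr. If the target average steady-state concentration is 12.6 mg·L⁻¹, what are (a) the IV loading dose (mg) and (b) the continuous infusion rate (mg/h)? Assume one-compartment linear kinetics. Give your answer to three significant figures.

Vd = 4.1 L/kg × 52 kg = 213.2 L
Loading: fill Vd to C_target → 213.2 L × 12.6 mg/L = 2686 mg
Maintenance infusion rate = CL × Css = 9.850 × 12.6 = 124.1 mg/h

(a) 2690 mg; (b) 124 mg/h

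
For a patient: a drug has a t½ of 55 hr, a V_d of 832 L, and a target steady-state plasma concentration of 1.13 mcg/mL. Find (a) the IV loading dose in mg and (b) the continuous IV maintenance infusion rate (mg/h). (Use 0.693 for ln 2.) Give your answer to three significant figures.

LD = Vd × C = 832.0 × 1.13 = 940.2 mg
CL = 0.693 × Vd / t½ = 0.693 × 832.0 / 55 = 10.48 L/h
Infusion rate = CL × Css = 10.48 × 1.13 = 11.84 mg/h

(a) 940 mg; (b) 11.8 mg/h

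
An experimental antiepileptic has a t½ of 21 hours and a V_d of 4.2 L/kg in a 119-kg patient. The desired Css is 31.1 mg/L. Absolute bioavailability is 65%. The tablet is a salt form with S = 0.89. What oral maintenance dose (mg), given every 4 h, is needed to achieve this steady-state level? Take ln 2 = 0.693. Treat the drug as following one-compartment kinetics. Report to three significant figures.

Total Vd = 4.2 × 119 = 499.8 L
CL = 0.693 × Vd / t½ = 0.693 × 499.8 / 21 = 16.49 L/h
D = CL × Css × τ / F / S = 16.49 × 31.1 × 4 / 0.65 / 0.89 = 3546 mg

3550 mg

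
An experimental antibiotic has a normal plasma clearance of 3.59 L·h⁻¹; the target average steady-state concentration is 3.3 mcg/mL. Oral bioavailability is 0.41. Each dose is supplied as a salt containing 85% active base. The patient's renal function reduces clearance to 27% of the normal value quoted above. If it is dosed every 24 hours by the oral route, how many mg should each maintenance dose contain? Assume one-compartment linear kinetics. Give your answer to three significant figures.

Patient clearance = 0.27 × 3.590 = 0.9693 L/h
D = CL × Css × τ / F / S = 0.9693 × 3.3 × 24 / 0.41 / 0.85 = 220.3 mg

220 mg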